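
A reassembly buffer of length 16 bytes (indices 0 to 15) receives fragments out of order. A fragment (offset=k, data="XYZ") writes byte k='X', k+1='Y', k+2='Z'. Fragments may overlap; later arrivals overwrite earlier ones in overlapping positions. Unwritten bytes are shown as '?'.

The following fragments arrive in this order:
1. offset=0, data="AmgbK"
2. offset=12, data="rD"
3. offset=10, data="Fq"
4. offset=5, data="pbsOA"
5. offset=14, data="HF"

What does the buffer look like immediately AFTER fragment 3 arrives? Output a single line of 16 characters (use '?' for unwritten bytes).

Fragment 1: offset=0 data="AmgbK" -> buffer=AmgbK???????????
Fragment 2: offset=12 data="rD" -> buffer=AmgbK???????rD??
Fragment 3: offset=10 data="Fq" -> buffer=AmgbK?????FqrD??

Answer: AmgbK?????FqrD??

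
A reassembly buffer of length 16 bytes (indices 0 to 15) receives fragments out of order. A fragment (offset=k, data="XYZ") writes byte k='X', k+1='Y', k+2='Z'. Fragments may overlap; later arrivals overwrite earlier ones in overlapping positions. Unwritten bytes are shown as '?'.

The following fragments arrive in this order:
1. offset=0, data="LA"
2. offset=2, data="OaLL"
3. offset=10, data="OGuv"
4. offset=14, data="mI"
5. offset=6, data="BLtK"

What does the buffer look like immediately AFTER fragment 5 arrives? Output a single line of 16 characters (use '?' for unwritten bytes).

Fragment 1: offset=0 data="LA" -> buffer=LA??????????????
Fragment 2: offset=2 data="OaLL" -> buffer=LAOaLL??????????
Fragment 3: offset=10 data="OGuv" -> buffer=LAOaLL????OGuv??
Fragment 4: offset=14 data="mI" -> buffer=LAOaLL????OGuvmI
Fragment 5: offset=6 data="BLtK" -> buffer=LAOaLLBLtKOGuvmI

Answer: LAOaLLBLtKOGuvmI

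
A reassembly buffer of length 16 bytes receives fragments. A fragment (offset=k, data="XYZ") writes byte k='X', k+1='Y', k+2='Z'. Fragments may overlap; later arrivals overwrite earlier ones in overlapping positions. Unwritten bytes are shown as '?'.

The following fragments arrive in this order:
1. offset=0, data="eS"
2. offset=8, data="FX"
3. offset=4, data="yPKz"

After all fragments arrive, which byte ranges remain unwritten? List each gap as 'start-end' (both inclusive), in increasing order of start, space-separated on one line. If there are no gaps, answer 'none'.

Fragment 1: offset=0 len=2
Fragment 2: offset=8 len=2
Fragment 3: offset=4 len=4
Gaps: 2-3 10-15

Answer: 2-3 10-15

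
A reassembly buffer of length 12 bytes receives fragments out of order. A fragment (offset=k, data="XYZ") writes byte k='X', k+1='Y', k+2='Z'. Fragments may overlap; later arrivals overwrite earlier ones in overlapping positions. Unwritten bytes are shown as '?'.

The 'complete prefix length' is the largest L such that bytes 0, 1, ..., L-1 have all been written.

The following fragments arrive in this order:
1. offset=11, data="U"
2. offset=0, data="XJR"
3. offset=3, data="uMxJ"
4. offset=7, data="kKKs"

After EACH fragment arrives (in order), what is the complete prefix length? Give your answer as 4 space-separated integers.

Fragment 1: offset=11 data="U" -> buffer=???????????U -> prefix_len=0
Fragment 2: offset=0 data="XJR" -> buffer=XJR????????U -> prefix_len=3
Fragment 3: offset=3 data="uMxJ" -> buffer=XJRuMxJ????U -> prefix_len=7
Fragment 4: offset=7 data="kKKs" -> buffer=XJRuMxJkKKsU -> prefix_len=12

Answer: 0 3 7 12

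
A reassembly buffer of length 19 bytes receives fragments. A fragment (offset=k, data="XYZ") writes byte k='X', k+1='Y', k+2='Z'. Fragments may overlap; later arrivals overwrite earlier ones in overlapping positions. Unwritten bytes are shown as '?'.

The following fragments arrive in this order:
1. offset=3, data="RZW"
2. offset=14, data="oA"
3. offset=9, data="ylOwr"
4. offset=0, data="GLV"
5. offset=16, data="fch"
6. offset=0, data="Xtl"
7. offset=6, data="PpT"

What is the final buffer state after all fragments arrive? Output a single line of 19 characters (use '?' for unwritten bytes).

Answer: XtlRZWPpTylOwroAfch

Derivation:
Fragment 1: offset=3 data="RZW" -> buffer=???RZW?????????????
Fragment 2: offset=14 data="oA" -> buffer=???RZW????????oA???
Fragment 3: offset=9 data="ylOwr" -> buffer=???RZW???ylOwroA???
Fragment 4: offset=0 data="GLV" -> buffer=GLVRZW???ylOwroA???
Fragment 5: offset=16 data="fch" -> buffer=GLVRZW???ylOwroAfch
Fragment 6: offset=0 data="Xtl" -> buffer=XtlRZW???ylOwroAfch
Fragment 7: offset=6 data="PpT" -> buffer=XtlRZWPpTylOwroAfch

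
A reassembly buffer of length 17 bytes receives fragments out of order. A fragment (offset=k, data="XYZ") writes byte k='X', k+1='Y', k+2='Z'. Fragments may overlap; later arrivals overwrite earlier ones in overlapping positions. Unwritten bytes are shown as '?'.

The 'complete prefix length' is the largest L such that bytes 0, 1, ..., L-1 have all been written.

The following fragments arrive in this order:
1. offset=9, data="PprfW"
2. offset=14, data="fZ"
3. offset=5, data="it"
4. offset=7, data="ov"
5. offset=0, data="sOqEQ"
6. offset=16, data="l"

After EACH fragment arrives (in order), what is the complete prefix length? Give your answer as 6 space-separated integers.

Answer: 0 0 0 0 16 17

Derivation:
Fragment 1: offset=9 data="PprfW" -> buffer=?????????PprfW??? -> prefix_len=0
Fragment 2: offset=14 data="fZ" -> buffer=?????????PprfWfZ? -> prefix_len=0
Fragment 3: offset=5 data="it" -> buffer=?????it??PprfWfZ? -> prefix_len=0
Fragment 4: offset=7 data="ov" -> buffer=?????itovPprfWfZ? -> prefix_len=0
Fragment 5: offset=0 data="sOqEQ" -> buffer=sOqEQitovPprfWfZ? -> prefix_len=16
Fragment 6: offset=16 data="l" -> buffer=sOqEQitovPprfWfZl -> prefix_len=17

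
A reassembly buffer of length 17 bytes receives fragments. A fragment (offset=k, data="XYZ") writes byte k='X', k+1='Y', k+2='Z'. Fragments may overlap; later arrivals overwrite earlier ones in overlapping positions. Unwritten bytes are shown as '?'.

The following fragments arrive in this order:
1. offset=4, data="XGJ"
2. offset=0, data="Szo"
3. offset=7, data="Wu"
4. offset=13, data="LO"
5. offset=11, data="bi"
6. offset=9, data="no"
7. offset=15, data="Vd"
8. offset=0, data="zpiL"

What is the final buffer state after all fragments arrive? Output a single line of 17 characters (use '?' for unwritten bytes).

Answer: zpiLXGJWunobiLOVd

Derivation:
Fragment 1: offset=4 data="XGJ" -> buffer=????XGJ??????????
Fragment 2: offset=0 data="Szo" -> buffer=Szo?XGJ??????????
Fragment 3: offset=7 data="Wu" -> buffer=Szo?XGJWu????????
Fragment 4: offset=13 data="LO" -> buffer=Szo?XGJWu????LO??
Fragment 5: offset=11 data="bi" -> buffer=Szo?XGJWu??biLO??
Fragment 6: offset=9 data="no" -> buffer=Szo?XGJWunobiLO??
Fragment 7: offset=15 data="Vd" -> buffer=Szo?XGJWunobiLOVd
Fragment 8: offset=0 data="zpiL" -> buffer=zpiLXGJWunobiLOVd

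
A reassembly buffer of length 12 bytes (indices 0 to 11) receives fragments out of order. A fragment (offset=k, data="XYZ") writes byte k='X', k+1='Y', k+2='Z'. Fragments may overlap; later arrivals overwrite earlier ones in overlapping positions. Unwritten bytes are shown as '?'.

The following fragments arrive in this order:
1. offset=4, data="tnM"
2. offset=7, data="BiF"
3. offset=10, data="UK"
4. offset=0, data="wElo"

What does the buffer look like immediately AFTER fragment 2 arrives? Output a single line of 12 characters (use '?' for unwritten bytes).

Fragment 1: offset=4 data="tnM" -> buffer=????tnM?????
Fragment 2: offset=7 data="BiF" -> buffer=????tnMBiF??

Answer: ????tnMBiF??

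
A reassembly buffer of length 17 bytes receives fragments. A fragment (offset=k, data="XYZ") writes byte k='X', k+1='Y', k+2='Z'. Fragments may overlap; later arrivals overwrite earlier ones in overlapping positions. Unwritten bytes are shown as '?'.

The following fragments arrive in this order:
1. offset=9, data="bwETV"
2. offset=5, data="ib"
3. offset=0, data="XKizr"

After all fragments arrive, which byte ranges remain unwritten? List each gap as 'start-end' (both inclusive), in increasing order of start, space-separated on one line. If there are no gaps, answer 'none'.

Answer: 7-8 14-16

Derivation:
Fragment 1: offset=9 len=5
Fragment 2: offset=5 len=2
Fragment 3: offset=0 len=5
Gaps: 7-8 14-16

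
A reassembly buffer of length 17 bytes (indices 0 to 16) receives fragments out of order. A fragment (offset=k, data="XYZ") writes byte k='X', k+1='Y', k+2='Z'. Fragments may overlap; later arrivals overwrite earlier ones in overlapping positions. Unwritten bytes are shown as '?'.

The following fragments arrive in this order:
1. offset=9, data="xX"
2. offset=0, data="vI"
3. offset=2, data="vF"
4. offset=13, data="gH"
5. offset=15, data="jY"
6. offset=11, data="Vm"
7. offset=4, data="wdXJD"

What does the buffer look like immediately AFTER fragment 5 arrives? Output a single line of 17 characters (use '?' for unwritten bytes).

Answer: vIvF?????xX??gHjY

Derivation:
Fragment 1: offset=9 data="xX" -> buffer=?????????xX??????
Fragment 2: offset=0 data="vI" -> buffer=vI???????xX??????
Fragment 3: offset=2 data="vF" -> buffer=vIvF?????xX??????
Fragment 4: offset=13 data="gH" -> buffer=vIvF?????xX??gH??
Fragment 5: offset=15 data="jY" -> buffer=vIvF?????xX??gHjY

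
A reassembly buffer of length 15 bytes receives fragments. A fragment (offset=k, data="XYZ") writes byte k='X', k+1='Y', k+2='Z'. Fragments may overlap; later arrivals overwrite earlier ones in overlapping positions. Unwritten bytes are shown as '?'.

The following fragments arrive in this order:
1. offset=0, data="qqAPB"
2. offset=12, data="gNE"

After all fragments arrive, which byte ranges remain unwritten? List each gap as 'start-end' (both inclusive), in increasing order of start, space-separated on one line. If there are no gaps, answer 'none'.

Fragment 1: offset=0 len=5
Fragment 2: offset=12 len=3
Gaps: 5-11

Answer: 5-11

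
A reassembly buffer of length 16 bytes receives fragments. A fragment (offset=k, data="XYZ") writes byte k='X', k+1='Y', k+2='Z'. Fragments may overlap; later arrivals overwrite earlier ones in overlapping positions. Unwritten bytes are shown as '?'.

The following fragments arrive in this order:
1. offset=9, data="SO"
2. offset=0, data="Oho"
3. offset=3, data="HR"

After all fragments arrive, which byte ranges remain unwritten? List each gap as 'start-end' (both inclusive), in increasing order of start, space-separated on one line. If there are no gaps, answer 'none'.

Answer: 5-8 11-15

Derivation:
Fragment 1: offset=9 len=2
Fragment 2: offset=0 len=3
Fragment 3: offset=3 len=2
Gaps: 5-8 11-15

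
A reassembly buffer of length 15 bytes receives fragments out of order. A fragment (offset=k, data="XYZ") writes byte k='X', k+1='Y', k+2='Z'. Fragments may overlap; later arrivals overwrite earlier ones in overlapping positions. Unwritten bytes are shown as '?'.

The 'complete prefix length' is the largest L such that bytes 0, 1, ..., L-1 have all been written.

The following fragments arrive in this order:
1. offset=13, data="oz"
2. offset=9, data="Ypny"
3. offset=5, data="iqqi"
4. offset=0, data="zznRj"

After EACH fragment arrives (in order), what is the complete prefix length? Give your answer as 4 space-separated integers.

Fragment 1: offset=13 data="oz" -> buffer=?????????????oz -> prefix_len=0
Fragment 2: offset=9 data="Ypny" -> buffer=?????????Ypnyoz -> prefix_len=0
Fragment 3: offset=5 data="iqqi" -> buffer=?????iqqiYpnyoz -> prefix_len=0
Fragment 4: offset=0 data="zznRj" -> buffer=zznRjiqqiYpnyoz -> prefix_len=15

Answer: 0 0 0 15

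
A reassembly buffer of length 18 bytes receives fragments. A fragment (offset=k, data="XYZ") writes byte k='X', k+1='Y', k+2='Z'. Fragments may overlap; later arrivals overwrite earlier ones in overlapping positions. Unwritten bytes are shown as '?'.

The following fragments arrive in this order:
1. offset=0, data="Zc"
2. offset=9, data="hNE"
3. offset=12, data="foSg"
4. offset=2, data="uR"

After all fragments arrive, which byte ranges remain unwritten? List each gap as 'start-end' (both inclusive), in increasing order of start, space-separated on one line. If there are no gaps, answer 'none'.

Fragment 1: offset=0 len=2
Fragment 2: offset=9 len=3
Fragment 3: offset=12 len=4
Fragment 4: offset=2 len=2
Gaps: 4-8 16-17

Answer: 4-8 16-17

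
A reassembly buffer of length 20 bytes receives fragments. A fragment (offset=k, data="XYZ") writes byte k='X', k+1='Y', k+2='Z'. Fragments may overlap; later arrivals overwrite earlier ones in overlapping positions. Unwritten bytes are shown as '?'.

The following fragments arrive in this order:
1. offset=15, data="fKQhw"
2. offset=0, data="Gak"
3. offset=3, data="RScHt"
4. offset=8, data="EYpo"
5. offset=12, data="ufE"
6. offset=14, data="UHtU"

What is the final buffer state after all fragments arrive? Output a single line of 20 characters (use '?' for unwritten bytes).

Fragment 1: offset=15 data="fKQhw" -> buffer=???????????????fKQhw
Fragment 2: offset=0 data="Gak" -> buffer=Gak????????????fKQhw
Fragment 3: offset=3 data="RScHt" -> buffer=GakRScHt???????fKQhw
Fragment 4: offset=8 data="EYpo" -> buffer=GakRScHtEYpo???fKQhw
Fragment 5: offset=12 data="ufE" -> buffer=GakRScHtEYpoufEfKQhw
Fragment 6: offset=14 data="UHtU" -> buffer=GakRScHtEYpoufUHtUhw

Answer: GakRScHtEYpoufUHtUhw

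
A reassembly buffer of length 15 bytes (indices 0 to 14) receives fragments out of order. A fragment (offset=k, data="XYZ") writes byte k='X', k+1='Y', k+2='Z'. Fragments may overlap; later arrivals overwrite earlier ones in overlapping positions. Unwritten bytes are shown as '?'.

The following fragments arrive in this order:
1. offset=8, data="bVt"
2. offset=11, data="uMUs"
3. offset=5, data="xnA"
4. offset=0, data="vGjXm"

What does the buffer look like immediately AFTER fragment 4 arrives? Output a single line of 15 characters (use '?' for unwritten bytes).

Answer: vGjXmxnAbVtuMUs

Derivation:
Fragment 1: offset=8 data="bVt" -> buffer=????????bVt????
Fragment 2: offset=11 data="uMUs" -> buffer=????????bVtuMUs
Fragment 3: offset=5 data="xnA" -> buffer=?????xnAbVtuMUs
Fragment 4: offset=0 data="vGjXm" -> buffer=vGjXmxnAbVtuMUs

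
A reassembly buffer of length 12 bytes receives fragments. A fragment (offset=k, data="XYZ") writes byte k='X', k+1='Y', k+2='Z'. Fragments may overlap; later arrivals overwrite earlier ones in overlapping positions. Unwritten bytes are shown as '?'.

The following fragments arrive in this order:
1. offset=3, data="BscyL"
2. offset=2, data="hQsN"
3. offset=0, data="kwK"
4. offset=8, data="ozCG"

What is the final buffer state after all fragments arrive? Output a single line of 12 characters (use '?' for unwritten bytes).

Fragment 1: offset=3 data="BscyL" -> buffer=???BscyL????
Fragment 2: offset=2 data="hQsN" -> buffer=??hQsNyL????
Fragment 3: offset=0 data="kwK" -> buffer=kwKQsNyL????
Fragment 4: offset=8 data="ozCG" -> buffer=kwKQsNyLozCG

Answer: kwKQsNyLozCG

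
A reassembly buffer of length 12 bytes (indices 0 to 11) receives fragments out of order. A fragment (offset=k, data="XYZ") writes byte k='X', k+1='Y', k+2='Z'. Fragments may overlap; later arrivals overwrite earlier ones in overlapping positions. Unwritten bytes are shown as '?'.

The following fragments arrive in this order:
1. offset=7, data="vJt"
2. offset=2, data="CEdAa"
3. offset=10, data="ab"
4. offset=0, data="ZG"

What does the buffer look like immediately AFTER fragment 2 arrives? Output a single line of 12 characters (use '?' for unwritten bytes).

Answer: ??CEdAavJt??

Derivation:
Fragment 1: offset=7 data="vJt" -> buffer=???????vJt??
Fragment 2: offset=2 data="CEdAa" -> buffer=??CEdAavJt??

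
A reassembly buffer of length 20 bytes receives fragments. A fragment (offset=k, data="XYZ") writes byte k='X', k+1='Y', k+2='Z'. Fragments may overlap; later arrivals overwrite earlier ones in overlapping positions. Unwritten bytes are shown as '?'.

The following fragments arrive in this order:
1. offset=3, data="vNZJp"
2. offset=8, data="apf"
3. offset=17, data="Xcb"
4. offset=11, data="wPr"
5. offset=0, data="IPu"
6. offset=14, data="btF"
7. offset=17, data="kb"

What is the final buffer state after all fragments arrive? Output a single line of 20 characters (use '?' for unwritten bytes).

Answer: IPuvNZJpapfwPrbtFkbb

Derivation:
Fragment 1: offset=3 data="vNZJp" -> buffer=???vNZJp????????????
Fragment 2: offset=8 data="apf" -> buffer=???vNZJpapf?????????
Fragment 3: offset=17 data="Xcb" -> buffer=???vNZJpapf??????Xcb
Fragment 4: offset=11 data="wPr" -> buffer=???vNZJpapfwPr???Xcb
Fragment 5: offset=0 data="IPu" -> buffer=IPuvNZJpapfwPr???Xcb
Fragment 6: offset=14 data="btF" -> buffer=IPuvNZJpapfwPrbtFXcb
Fragment 7: offset=17 data="kb" -> buffer=IPuvNZJpapfwPrbtFkbb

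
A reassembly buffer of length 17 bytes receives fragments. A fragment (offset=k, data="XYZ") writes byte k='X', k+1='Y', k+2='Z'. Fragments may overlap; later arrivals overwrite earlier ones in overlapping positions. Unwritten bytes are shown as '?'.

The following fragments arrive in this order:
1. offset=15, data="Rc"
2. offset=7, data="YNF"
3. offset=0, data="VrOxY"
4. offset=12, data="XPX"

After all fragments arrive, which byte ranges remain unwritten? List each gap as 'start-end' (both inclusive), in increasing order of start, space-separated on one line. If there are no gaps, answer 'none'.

Fragment 1: offset=15 len=2
Fragment 2: offset=7 len=3
Fragment 3: offset=0 len=5
Fragment 4: offset=12 len=3
Gaps: 5-6 10-11

Answer: 5-6 10-11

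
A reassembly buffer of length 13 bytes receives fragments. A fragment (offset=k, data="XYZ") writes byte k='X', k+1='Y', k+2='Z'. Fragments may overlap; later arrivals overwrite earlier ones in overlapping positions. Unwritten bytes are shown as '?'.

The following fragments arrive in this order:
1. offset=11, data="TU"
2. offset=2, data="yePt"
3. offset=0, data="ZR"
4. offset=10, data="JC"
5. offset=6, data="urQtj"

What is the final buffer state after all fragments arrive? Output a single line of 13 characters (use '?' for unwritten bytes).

Answer: ZRyePturQtjCU

Derivation:
Fragment 1: offset=11 data="TU" -> buffer=???????????TU
Fragment 2: offset=2 data="yePt" -> buffer=??yePt?????TU
Fragment 3: offset=0 data="ZR" -> buffer=ZRyePt?????TU
Fragment 4: offset=10 data="JC" -> buffer=ZRyePt????JCU
Fragment 5: offset=6 data="urQtj" -> buffer=ZRyePturQtjCU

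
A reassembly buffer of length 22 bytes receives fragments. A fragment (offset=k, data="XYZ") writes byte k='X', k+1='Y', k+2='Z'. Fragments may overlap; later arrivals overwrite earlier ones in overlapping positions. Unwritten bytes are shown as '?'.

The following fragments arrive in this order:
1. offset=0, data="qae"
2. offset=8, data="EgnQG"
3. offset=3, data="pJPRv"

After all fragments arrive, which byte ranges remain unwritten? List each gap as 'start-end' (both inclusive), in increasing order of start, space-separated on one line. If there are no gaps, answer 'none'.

Answer: 13-21

Derivation:
Fragment 1: offset=0 len=3
Fragment 2: offset=8 len=5
Fragment 3: offset=3 len=5
Gaps: 13-21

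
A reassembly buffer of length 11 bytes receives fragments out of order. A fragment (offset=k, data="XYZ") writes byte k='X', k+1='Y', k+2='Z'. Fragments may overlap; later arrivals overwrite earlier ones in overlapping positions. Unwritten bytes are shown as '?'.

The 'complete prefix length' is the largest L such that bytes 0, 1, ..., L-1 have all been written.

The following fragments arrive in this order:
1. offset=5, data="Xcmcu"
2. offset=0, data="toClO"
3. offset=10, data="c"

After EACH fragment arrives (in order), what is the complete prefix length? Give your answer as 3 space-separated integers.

Fragment 1: offset=5 data="Xcmcu" -> buffer=?????Xcmcu? -> prefix_len=0
Fragment 2: offset=0 data="toClO" -> buffer=toClOXcmcu? -> prefix_len=10
Fragment 3: offset=10 data="c" -> buffer=toClOXcmcuc -> prefix_len=11

Answer: 0 10 11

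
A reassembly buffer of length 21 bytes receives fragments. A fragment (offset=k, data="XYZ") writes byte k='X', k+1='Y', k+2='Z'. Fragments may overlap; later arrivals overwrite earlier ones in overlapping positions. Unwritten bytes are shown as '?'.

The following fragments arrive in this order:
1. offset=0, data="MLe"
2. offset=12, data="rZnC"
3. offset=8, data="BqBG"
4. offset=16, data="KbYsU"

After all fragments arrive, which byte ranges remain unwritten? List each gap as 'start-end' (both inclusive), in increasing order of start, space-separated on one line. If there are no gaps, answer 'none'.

Answer: 3-7

Derivation:
Fragment 1: offset=0 len=3
Fragment 2: offset=12 len=4
Fragment 3: offset=8 len=4
Fragment 4: offset=16 len=5
Gaps: 3-7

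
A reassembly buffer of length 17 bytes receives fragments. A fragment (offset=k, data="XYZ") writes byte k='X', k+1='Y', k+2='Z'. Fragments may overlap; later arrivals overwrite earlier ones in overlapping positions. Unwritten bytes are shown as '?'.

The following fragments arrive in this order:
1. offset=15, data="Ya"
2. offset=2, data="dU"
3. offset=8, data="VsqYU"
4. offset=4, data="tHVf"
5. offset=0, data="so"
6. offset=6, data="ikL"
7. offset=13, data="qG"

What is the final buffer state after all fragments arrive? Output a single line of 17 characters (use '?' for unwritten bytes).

Fragment 1: offset=15 data="Ya" -> buffer=???????????????Ya
Fragment 2: offset=2 data="dU" -> buffer=??dU???????????Ya
Fragment 3: offset=8 data="VsqYU" -> buffer=??dU????VsqYU??Ya
Fragment 4: offset=4 data="tHVf" -> buffer=??dUtHVfVsqYU??Ya
Fragment 5: offset=0 data="so" -> buffer=sodUtHVfVsqYU??Ya
Fragment 6: offset=6 data="ikL" -> buffer=sodUtHikLsqYU??Ya
Fragment 7: offset=13 data="qG" -> buffer=sodUtHikLsqYUqGYa

Answer: sodUtHikLsqYUqGYa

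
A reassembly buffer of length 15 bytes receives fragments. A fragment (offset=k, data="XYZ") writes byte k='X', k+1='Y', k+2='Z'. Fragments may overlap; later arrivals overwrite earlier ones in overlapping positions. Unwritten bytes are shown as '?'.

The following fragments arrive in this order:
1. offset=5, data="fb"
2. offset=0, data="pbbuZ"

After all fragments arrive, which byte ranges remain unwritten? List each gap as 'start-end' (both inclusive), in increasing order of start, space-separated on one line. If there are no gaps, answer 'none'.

Fragment 1: offset=5 len=2
Fragment 2: offset=0 len=5
Gaps: 7-14

Answer: 7-14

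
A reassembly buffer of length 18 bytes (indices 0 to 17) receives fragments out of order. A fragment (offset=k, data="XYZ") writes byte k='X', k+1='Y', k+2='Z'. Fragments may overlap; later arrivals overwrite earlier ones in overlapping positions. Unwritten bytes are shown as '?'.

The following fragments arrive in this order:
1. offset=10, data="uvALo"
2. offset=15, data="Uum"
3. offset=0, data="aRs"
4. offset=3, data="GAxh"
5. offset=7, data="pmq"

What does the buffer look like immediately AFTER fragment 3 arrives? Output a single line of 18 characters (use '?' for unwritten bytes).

Answer: aRs???????uvALoUum

Derivation:
Fragment 1: offset=10 data="uvALo" -> buffer=??????????uvALo???
Fragment 2: offset=15 data="Uum" -> buffer=??????????uvALoUum
Fragment 3: offset=0 data="aRs" -> buffer=aRs???????uvALoUum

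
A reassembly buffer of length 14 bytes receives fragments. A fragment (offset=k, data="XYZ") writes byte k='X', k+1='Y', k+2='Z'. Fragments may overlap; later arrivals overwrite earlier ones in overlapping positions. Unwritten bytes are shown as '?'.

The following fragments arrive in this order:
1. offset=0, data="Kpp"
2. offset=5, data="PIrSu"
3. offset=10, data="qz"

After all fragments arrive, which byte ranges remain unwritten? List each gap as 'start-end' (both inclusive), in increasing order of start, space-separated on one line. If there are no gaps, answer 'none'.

Answer: 3-4 12-13

Derivation:
Fragment 1: offset=0 len=3
Fragment 2: offset=5 len=5
Fragment 3: offset=10 len=2
Gaps: 3-4 12-13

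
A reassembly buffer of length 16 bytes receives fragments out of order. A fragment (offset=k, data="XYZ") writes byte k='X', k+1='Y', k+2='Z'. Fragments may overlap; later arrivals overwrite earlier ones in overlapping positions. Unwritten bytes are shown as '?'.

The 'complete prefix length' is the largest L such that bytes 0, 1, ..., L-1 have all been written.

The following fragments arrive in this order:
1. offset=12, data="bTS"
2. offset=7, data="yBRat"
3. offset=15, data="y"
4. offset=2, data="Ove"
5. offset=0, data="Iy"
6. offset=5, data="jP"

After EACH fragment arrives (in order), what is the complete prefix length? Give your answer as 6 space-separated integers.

Fragment 1: offset=12 data="bTS" -> buffer=????????????bTS? -> prefix_len=0
Fragment 2: offset=7 data="yBRat" -> buffer=???????yBRatbTS? -> prefix_len=0
Fragment 3: offset=15 data="y" -> buffer=???????yBRatbTSy -> prefix_len=0
Fragment 4: offset=2 data="Ove" -> buffer=??Ove??yBRatbTSy -> prefix_len=0
Fragment 5: offset=0 data="Iy" -> buffer=IyOve??yBRatbTSy -> prefix_len=5
Fragment 6: offset=5 data="jP" -> buffer=IyOvejPyBRatbTSy -> prefix_len=16

Answer: 0 0 0 0 5 16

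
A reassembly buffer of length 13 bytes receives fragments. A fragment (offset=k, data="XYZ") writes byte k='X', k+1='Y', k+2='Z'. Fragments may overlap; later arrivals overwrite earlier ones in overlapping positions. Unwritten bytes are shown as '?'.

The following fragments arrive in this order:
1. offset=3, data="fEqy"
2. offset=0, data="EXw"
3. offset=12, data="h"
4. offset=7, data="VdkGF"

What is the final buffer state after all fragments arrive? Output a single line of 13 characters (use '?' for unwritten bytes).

Fragment 1: offset=3 data="fEqy" -> buffer=???fEqy??????
Fragment 2: offset=0 data="EXw" -> buffer=EXwfEqy??????
Fragment 3: offset=12 data="h" -> buffer=EXwfEqy?????h
Fragment 4: offset=7 data="VdkGF" -> buffer=EXwfEqyVdkGFh

Answer: EXwfEqyVdkGFh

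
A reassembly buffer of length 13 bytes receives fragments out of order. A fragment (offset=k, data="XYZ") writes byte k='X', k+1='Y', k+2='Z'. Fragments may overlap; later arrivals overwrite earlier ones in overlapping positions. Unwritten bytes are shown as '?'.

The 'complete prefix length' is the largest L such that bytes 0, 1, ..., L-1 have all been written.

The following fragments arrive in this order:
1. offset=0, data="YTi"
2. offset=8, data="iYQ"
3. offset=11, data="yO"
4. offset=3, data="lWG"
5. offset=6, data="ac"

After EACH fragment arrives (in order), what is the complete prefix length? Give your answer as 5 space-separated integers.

Answer: 3 3 3 6 13

Derivation:
Fragment 1: offset=0 data="YTi" -> buffer=YTi?????????? -> prefix_len=3
Fragment 2: offset=8 data="iYQ" -> buffer=YTi?????iYQ?? -> prefix_len=3
Fragment 3: offset=11 data="yO" -> buffer=YTi?????iYQyO -> prefix_len=3
Fragment 4: offset=3 data="lWG" -> buffer=YTilWG??iYQyO -> prefix_len=6
Fragment 5: offset=6 data="ac" -> buffer=YTilWGaciYQyO -> prefix_len=13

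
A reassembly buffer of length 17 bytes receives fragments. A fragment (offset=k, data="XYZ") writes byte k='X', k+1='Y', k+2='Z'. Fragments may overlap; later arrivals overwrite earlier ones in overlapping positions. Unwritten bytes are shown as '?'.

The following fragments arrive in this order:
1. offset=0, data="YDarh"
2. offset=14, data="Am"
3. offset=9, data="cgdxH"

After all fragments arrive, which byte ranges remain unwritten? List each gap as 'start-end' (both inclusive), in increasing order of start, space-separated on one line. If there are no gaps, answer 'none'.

Answer: 5-8 16-16

Derivation:
Fragment 1: offset=0 len=5
Fragment 2: offset=14 len=2
Fragment 3: offset=9 len=5
Gaps: 5-8 16-16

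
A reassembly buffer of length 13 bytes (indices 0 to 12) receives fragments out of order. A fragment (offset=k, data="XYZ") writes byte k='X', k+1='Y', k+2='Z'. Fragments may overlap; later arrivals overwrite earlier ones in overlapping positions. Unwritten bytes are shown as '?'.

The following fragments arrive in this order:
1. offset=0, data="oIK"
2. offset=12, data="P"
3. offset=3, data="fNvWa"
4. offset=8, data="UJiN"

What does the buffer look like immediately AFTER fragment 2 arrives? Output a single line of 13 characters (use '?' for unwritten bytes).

Answer: oIK?????????P

Derivation:
Fragment 1: offset=0 data="oIK" -> buffer=oIK??????????
Fragment 2: offset=12 data="P" -> buffer=oIK?????????P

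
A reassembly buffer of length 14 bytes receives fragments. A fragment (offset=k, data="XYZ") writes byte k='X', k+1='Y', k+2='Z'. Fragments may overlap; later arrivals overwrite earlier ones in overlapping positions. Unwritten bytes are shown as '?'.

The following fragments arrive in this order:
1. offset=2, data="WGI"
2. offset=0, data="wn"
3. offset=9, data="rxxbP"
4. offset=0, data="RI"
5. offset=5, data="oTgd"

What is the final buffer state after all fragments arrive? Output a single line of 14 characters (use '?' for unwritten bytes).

Fragment 1: offset=2 data="WGI" -> buffer=??WGI?????????
Fragment 2: offset=0 data="wn" -> buffer=wnWGI?????????
Fragment 3: offset=9 data="rxxbP" -> buffer=wnWGI????rxxbP
Fragment 4: offset=0 data="RI" -> buffer=RIWGI????rxxbP
Fragment 5: offset=5 data="oTgd" -> buffer=RIWGIoTgdrxxbP

Answer: RIWGIoTgdrxxbP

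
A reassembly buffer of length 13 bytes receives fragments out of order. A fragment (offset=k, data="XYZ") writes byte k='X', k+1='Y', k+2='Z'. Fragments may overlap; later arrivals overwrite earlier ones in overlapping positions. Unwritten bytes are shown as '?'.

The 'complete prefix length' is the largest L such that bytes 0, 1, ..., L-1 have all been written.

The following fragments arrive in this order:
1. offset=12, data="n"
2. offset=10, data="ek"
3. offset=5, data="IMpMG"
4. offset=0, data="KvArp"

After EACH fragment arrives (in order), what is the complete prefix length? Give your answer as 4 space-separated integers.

Fragment 1: offset=12 data="n" -> buffer=????????????n -> prefix_len=0
Fragment 2: offset=10 data="ek" -> buffer=??????????ekn -> prefix_len=0
Fragment 3: offset=5 data="IMpMG" -> buffer=?????IMpMGekn -> prefix_len=0
Fragment 4: offset=0 data="KvArp" -> buffer=KvArpIMpMGekn -> prefix_len=13

Answer: 0 0 0 13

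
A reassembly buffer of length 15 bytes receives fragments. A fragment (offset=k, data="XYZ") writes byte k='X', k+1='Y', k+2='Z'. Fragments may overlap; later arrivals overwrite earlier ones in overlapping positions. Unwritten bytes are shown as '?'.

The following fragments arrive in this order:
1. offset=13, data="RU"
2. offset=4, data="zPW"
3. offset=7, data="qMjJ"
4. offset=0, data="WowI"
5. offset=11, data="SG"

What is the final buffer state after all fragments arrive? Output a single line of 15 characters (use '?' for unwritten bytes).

Fragment 1: offset=13 data="RU" -> buffer=?????????????RU
Fragment 2: offset=4 data="zPW" -> buffer=????zPW??????RU
Fragment 3: offset=7 data="qMjJ" -> buffer=????zPWqMjJ??RU
Fragment 4: offset=0 data="WowI" -> buffer=WowIzPWqMjJ??RU
Fragment 5: offset=11 data="SG" -> buffer=WowIzPWqMjJSGRU

Answer: WowIzPWqMjJSGRU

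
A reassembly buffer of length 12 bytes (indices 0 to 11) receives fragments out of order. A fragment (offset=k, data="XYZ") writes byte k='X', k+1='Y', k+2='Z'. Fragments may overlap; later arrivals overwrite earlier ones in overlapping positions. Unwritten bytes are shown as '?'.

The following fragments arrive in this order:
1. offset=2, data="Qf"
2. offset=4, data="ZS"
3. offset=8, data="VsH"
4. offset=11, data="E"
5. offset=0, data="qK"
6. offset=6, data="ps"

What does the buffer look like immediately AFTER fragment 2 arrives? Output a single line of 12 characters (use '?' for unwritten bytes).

Fragment 1: offset=2 data="Qf" -> buffer=??Qf????????
Fragment 2: offset=4 data="ZS" -> buffer=??QfZS??????

Answer: ??QfZS??????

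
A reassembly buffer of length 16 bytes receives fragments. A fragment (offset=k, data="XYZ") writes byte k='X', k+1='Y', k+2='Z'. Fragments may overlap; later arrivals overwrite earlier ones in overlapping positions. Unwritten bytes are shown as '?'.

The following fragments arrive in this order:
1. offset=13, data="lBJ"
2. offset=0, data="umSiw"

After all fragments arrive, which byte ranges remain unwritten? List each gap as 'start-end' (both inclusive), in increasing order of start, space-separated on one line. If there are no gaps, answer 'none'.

Fragment 1: offset=13 len=3
Fragment 2: offset=0 len=5
Gaps: 5-12

Answer: 5-12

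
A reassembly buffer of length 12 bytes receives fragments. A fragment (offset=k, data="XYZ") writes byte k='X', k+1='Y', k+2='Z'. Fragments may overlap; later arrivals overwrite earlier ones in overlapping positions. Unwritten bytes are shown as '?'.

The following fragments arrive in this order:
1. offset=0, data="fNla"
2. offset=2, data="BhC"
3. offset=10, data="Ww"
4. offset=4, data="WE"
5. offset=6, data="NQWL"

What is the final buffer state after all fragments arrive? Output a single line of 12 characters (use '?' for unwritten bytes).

Answer: fNBhWENQWLWw

Derivation:
Fragment 1: offset=0 data="fNla" -> buffer=fNla????????
Fragment 2: offset=2 data="BhC" -> buffer=fNBhC???????
Fragment 3: offset=10 data="Ww" -> buffer=fNBhC?????Ww
Fragment 4: offset=4 data="WE" -> buffer=fNBhWE????Ww
Fragment 5: offset=6 data="NQWL" -> buffer=fNBhWENQWLWw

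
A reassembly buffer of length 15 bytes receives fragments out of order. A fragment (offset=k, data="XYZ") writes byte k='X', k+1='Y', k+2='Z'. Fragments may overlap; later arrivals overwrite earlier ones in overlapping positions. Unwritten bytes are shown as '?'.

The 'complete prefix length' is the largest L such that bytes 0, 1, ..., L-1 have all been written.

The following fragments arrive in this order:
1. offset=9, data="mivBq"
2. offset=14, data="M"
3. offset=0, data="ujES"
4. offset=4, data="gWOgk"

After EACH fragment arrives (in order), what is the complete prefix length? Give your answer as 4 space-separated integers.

Fragment 1: offset=9 data="mivBq" -> buffer=?????????mivBq? -> prefix_len=0
Fragment 2: offset=14 data="M" -> buffer=?????????mivBqM -> prefix_len=0
Fragment 3: offset=0 data="ujES" -> buffer=ujES?????mivBqM -> prefix_len=4
Fragment 4: offset=4 data="gWOgk" -> buffer=ujESgWOgkmivBqM -> prefix_len=15

Answer: 0 0 4 15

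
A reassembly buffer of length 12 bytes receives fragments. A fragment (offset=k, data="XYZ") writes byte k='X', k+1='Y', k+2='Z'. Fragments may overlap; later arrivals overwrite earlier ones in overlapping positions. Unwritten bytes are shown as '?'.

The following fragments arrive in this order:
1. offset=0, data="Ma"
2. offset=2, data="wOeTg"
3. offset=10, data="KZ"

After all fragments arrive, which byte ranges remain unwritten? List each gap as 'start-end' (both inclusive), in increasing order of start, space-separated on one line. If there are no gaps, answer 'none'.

Answer: 7-9

Derivation:
Fragment 1: offset=0 len=2
Fragment 2: offset=2 len=5
Fragment 3: offset=10 len=2
Gaps: 7-9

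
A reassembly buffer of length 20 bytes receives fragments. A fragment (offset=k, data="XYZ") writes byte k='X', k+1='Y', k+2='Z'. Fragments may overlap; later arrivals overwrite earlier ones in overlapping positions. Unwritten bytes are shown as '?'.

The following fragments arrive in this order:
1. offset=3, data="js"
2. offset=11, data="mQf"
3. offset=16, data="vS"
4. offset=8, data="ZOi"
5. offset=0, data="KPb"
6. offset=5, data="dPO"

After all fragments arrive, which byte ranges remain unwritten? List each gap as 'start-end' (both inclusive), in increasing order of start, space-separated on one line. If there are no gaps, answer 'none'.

Fragment 1: offset=3 len=2
Fragment 2: offset=11 len=3
Fragment 3: offset=16 len=2
Fragment 4: offset=8 len=3
Fragment 5: offset=0 len=3
Fragment 6: offset=5 len=3
Gaps: 14-15 18-19

Answer: 14-15 18-19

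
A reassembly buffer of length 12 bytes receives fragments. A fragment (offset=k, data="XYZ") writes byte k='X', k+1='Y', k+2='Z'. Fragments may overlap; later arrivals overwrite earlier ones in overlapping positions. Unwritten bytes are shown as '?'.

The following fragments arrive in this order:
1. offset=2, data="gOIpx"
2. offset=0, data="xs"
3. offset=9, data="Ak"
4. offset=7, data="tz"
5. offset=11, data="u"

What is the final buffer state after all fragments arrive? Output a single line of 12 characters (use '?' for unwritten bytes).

Answer: xsgOIpxtzAku

Derivation:
Fragment 1: offset=2 data="gOIpx" -> buffer=??gOIpx?????
Fragment 2: offset=0 data="xs" -> buffer=xsgOIpx?????
Fragment 3: offset=9 data="Ak" -> buffer=xsgOIpx??Ak?
Fragment 4: offset=7 data="tz" -> buffer=xsgOIpxtzAk?
Fragment 5: offset=11 data="u" -> buffer=xsgOIpxtzAku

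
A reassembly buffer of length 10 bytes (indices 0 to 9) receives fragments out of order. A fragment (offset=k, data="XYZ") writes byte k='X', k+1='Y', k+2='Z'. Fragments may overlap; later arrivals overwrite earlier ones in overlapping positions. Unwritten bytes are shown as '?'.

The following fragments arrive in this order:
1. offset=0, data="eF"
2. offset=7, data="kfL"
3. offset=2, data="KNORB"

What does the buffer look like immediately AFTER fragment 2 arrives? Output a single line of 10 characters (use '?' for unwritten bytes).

Fragment 1: offset=0 data="eF" -> buffer=eF????????
Fragment 2: offset=7 data="kfL" -> buffer=eF?????kfL

Answer: eF?????kfL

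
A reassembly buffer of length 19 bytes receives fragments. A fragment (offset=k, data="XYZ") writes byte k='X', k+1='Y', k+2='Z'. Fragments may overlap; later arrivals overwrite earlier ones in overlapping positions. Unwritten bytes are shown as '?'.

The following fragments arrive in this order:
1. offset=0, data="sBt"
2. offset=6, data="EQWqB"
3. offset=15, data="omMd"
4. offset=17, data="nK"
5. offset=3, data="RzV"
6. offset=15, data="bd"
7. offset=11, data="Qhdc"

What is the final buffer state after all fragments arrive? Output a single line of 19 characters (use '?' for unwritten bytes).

Answer: sBtRzVEQWqBQhdcbdnK

Derivation:
Fragment 1: offset=0 data="sBt" -> buffer=sBt????????????????
Fragment 2: offset=6 data="EQWqB" -> buffer=sBt???EQWqB????????
Fragment 3: offset=15 data="omMd" -> buffer=sBt???EQWqB????omMd
Fragment 4: offset=17 data="nK" -> buffer=sBt???EQWqB????omnK
Fragment 5: offset=3 data="RzV" -> buffer=sBtRzVEQWqB????omnK
Fragment 6: offset=15 data="bd" -> buffer=sBtRzVEQWqB????bdnK
Fragment 7: offset=11 data="Qhdc" -> buffer=sBtRzVEQWqBQhdcbdnK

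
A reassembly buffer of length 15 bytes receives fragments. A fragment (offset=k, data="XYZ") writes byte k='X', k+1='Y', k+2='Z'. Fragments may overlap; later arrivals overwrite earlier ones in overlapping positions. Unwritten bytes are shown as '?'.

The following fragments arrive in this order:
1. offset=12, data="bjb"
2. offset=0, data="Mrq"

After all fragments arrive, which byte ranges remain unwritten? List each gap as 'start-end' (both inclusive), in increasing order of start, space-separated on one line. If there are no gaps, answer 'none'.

Answer: 3-11

Derivation:
Fragment 1: offset=12 len=3
Fragment 2: offset=0 len=3
Gaps: 3-11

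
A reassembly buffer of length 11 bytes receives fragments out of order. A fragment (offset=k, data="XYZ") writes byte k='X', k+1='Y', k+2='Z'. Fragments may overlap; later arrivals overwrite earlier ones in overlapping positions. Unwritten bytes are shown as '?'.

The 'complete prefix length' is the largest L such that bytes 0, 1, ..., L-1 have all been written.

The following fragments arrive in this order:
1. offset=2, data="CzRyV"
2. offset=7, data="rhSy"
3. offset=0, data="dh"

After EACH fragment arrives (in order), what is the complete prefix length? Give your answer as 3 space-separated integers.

Fragment 1: offset=2 data="CzRyV" -> buffer=??CzRyV???? -> prefix_len=0
Fragment 2: offset=7 data="rhSy" -> buffer=??CzRyVrhSy -> prefix_len=0
Fragment 3: offset=0 data="dh" -> buffer=dhCzRyVrhSy -> prefix_len=11

Answer: 0 0 11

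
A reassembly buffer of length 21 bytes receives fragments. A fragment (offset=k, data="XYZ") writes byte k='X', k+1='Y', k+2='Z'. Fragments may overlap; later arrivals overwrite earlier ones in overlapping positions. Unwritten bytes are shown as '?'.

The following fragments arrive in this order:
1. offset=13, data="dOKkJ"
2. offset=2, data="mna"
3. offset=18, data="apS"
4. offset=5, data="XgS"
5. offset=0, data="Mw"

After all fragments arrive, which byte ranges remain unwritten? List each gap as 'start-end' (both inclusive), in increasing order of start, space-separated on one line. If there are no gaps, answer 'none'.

Answer: 8-12

Derivation:
Fragment 1: offset=13 len=5
Fragment 2: offset=2 len=3
Fragment 3: offset=18 len=3
Fragment 4: offset=5 len=3
Fragment 5: offset=0 len=2
Gaps: 8-12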